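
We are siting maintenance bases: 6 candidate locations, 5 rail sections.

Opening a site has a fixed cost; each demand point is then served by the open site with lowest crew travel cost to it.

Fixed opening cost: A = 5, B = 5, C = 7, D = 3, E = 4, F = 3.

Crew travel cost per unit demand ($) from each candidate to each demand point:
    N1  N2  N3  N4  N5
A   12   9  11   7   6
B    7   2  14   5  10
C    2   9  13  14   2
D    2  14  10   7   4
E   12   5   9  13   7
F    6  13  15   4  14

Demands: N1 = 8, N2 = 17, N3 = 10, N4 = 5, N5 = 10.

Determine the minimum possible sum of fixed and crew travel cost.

199

Open {B, C, E, F}: assign each demand point to its cheapest open site.
  N1→C 8×2=16, N2→B 17×2=34, N3→E 10×9=90, N4→F 5×4=20, N5→C 10×2=20
  crew travel cost 180, fixed 19 → total 199.
Compare {B, C, E}: crew travel cost 185 + fixed 16 = 201.
Compare {B, C, D, E, F}: crew travel cost 180 + fixed 22 = 202.
Compare {B, C, D, E}: crew travel cost 185 + fixed 19 = 204.
All other subsets cost ≥ 201. Minimum total cost: 199.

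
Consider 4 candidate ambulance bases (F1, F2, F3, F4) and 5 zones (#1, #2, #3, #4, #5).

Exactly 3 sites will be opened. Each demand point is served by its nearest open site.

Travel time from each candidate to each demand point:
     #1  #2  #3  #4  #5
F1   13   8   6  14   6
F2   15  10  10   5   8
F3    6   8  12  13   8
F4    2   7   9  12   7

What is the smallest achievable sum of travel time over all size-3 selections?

26

Open {F1, F2, F4}.
  #1→F4 2, #2→F4 7, #3→F1 6, #4→F2 5, #5→F1 6  ⇒ total 26.
Compare {F2, F3, F4}: total 30.
Compare {F1, F2, F3}: total 31.
No size-3 selection does better; minimum is 26.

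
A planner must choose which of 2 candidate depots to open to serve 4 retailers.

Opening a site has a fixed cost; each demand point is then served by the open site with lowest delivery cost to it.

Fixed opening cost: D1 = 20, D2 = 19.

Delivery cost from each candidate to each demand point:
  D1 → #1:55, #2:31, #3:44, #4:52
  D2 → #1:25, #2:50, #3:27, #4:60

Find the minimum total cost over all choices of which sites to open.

174

Open {D1, D2}: assign each demand point to its cheapest open site.
  #1→D2 25, #2→D1 31, #3→D2 27, #4→D1 52
  delivery cost 135, fixed 39 → total 174.
Compare {D2}: delivery cost 162 + fixed 19 = 181.
Compare {D1}: delivery cost 182 + fixed 20 = 202.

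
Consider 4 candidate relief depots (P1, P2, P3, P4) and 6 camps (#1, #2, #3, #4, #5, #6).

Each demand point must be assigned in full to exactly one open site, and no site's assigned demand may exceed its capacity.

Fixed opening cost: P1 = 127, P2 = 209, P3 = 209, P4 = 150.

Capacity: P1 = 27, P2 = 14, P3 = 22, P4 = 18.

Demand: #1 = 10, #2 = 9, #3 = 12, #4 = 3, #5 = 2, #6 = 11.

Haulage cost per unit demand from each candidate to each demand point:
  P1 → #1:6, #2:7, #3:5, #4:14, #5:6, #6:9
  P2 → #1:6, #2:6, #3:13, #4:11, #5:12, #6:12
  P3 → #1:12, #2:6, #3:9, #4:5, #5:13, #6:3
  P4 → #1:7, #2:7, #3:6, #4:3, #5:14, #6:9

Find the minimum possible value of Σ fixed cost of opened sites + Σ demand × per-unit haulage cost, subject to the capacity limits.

597

Open {P1, P3}; cheapest assignment that respects the capacities:
  P1 (cap 27, load 27): #1, #3, #4, #5 — cost 10×6 + 12×5 + 3×14 + 2×6 = 174
  P3 (cap 22, load 20): #2, #6 — cost 9×6 + 11×3 = 87
  Shipping 261, fixed 336 → total 597.
  Any other capacity-feasible assignment to {P1, P3} ships for at least 261.
Compare {P1, P3, P4}: its best feasible assignment gives total 714.
Compare {P1, P2, P3}: its best feasible assignment gives total 779.
Every other set of open sites that can feasibly serve all demand totals ≥ 714 even under its best assignment. Minimum: 597.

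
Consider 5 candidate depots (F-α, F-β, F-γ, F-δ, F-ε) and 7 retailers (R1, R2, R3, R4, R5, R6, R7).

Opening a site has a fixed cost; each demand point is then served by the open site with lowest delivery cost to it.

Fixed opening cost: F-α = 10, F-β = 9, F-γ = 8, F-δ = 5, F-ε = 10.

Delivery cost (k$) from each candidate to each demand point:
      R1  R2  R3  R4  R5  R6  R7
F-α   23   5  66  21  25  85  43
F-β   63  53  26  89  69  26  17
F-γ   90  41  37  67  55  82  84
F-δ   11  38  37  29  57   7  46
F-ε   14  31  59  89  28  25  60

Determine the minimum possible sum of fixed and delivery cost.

Open {F-α, F-β, F-δ}: assign each demand point to its cheapest open site.
  R1→F-δ 11, R2→F-α 5, R3→F-β 26, R4→F-α 21, R5→F-α 25, R6→F-δ 7, R7→F-β 17
  delivery cost 112, fixed 24 → total 136.
Compare {F-α, F-β, F-γ, F-δ}: delivery cost 112 + fixed 32 = 144.
Compare {F-α, F-β, F-δ, F-ε}: delivery cost 112 + fixed 34 = 146.
Compare {F-α, F-β, F-γ, F-δ, F-ε}: delivery cost 112 + fixed 42 = 154.
All other subsets cost ≥ 144. Minimum total cost: 136.

136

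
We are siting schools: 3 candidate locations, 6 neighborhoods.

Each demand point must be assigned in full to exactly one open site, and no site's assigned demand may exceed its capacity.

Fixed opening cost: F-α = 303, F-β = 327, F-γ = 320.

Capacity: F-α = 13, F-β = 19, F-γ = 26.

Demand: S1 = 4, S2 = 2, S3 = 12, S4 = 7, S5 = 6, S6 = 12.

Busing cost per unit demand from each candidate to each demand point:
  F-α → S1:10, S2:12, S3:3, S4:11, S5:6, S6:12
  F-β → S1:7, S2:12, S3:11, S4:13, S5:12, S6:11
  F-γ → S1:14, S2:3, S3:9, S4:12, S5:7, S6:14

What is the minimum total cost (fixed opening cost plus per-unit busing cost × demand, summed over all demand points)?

1065

Open {F-β, F-γ}; cheapest assignment that respects the capacities:
  F-β (cap 19, load 18): S1, S2, S6 — cost 4×7 + 2×12 + 12×11 = 184
  F-γ (cap 26, load 25): S3, S4, S5 — cost 12×9 + 7×12 + 6×7 = 234
  Shipping 418, fixed 647 → total 1065.
  Any other capacity-feasible assignment to {F-β, F-γ} ships for at least 418.
Compare {F-α, F-β, F-γ}: its best feasible assignment gives total 1278.
Every other set of open sites that can feasibly serve all demand totals ≥ 1278 even under its best assignment. Minimum: 1065.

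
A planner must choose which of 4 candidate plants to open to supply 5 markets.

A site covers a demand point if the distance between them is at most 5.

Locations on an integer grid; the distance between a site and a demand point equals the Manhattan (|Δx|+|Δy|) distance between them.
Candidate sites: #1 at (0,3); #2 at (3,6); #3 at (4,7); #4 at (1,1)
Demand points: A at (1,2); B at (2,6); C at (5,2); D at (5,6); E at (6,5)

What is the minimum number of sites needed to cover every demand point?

Coverage sets (demand points within 5 of each site):
  #1: {A, B}
  #2: {B, D, E}
  #3: {B, D, E}
  #4: {A, C}
No single site covers all 5 demand points.
But {#2, #4} covers everything, so the minimum is 2.

2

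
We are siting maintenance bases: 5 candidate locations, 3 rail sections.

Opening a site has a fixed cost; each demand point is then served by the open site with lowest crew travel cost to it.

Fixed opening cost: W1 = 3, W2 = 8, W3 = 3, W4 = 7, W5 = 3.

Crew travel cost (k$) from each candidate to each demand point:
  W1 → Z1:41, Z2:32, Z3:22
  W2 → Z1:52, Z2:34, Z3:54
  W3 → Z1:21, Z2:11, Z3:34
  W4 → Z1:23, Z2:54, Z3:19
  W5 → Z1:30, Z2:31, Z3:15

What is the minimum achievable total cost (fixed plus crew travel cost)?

53

Open {W3, W5}: assign each demand point to its cheapest open site.
  Z1→W3 21, Z2→W3 11, Z3→W5 15
  crew travel cost 47, fixed 6 → total 53.
Compare {W1, W3, W5}: crew travel cost 47 + fixed 9 = 56.
Compare {W1, W3}: crew travel cost 54 + fixed 6 = 60.
Compare {W3, W4, W5}: crew travel cost 47 + fixed 13 = 60.
All other subsets cost ≥ 56. Minimum total cost: 53.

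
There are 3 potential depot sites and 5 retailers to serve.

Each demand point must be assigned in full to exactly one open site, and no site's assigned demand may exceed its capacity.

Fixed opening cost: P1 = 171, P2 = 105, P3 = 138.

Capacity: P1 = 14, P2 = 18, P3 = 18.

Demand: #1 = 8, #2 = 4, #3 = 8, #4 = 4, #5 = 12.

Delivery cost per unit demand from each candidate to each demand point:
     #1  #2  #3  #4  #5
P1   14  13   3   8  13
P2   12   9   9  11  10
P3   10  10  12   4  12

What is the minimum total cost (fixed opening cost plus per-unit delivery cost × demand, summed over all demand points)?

690

Open {P1, P2, P3}; cheapest assignment that respects the capacities:
  P1 (cap 14, load 8): #3 — cost 8×3 = 24
  P2 (cap 18, load 16): #2, #5 — cost 4×9 + 12×10 = 156
  P3 (cap 18, load 12): #1, #4 — cost 8×10 + 4×4 = 96
  Shipping 276, fixed 414 → total 690.
  Any other capacity-feasible assignment to {P1, P2, P3} ships for at least 276.
Total demand is 36; every other set of sites either has combined capacity below 36 or cannot fit the demands without splitting one across sites, so {P1, P2, P3} is the only feasible choice of open sites. Minimum: 690.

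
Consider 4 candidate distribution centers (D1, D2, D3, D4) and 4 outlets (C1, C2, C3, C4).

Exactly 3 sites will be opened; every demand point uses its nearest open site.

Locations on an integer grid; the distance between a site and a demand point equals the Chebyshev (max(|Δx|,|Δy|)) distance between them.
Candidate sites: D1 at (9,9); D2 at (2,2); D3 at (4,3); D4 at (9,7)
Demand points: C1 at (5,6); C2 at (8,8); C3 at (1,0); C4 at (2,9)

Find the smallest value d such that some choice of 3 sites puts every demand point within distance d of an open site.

Open {D1, D2, D3}.
  Farthest demand point is C4 at distance 6 (to D3); all others are ≤ 6.
With {D1, D3, D4} the worst case is 6.
With {D2, D3, D4} the worst case is 6.
No size-3 selection achieves below 6.

6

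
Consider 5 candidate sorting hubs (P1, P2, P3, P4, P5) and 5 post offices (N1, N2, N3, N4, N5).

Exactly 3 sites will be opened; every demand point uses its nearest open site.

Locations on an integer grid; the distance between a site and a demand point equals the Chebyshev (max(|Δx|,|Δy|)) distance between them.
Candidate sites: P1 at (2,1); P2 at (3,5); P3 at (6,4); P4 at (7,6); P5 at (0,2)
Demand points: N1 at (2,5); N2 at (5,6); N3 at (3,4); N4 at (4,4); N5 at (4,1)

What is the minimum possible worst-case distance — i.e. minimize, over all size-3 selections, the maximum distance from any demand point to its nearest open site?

2

Open {P1, P2, P3}.
  Farthest demand point is N2 at distance 2 (to P2); all others are ≤ 2.
With {P1, P2, P4} the worst case is 2.
With {P1, P2, P5} the worst case is 2.
No size-3 selection achieves below 2.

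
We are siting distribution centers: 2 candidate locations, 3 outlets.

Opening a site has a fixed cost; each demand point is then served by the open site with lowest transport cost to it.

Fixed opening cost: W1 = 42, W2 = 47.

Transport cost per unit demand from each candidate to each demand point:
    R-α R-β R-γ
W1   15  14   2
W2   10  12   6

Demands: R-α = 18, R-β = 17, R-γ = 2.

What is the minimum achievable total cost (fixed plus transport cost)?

Open {W2}: assign each demand point to its cheapest open site.
  R-α→W2 18×10=180, R-β→W2 17×12=204, R-γ→W2 2×6=12
  transport cost 396, fixed 47 → total 443.
Compare {W1, W2}: transport cost 388 + fixed 89 = 477.
Compare {W1}: transport cost 512 + fixed 42 = 554.

443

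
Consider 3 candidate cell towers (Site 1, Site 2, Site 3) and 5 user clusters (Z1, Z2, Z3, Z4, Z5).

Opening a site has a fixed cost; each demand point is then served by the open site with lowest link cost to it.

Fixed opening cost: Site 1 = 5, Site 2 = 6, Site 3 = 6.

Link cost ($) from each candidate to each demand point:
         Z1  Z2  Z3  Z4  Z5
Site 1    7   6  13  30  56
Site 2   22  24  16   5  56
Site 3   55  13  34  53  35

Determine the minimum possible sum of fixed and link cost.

Open {Site 1, Site 2, Site 3}: assign each demand point to its cheapest open site.
  Z1→Site 1 7, Z2→Site 1 6, Z3→Site 1 13, Z4→Site 2 5, Z5→Site 3 35
  link cost 66, fixed 17 → total 83.
Compare {Site 1, Site 2}: link cost 87 + fixed 11 = 98.
Compare {Site 1, Site 3}: link cost 91 + fixed 11 = 102.
Compare {Site 2, Site 3}: link cost 91 + fixed 12 = 103.
All other subsets cost ≥ 98. Minimum total cost: 83.

83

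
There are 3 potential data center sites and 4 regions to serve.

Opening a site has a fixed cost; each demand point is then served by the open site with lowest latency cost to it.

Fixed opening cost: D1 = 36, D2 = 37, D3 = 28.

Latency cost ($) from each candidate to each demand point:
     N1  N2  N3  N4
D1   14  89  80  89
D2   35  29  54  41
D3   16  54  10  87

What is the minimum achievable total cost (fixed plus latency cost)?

161

Open {D2, D3}: assign each demand point to its cheapest open site.
  N1→D3 16, N2→D2 29, N3→D3 10, N4→D2 41
  latency cost 96, fixed 65 → total 161.
Compare {D3}: latency cost 167 + fixed 28 = 195.
Compare {D1, D2, D3}: latency cost 94 + fixed 101 = 195.
Compare {D2}: latency cost 159 + fixed 37 = 196.
All other subsets cost ≥ 195. Minimum total cost: 161.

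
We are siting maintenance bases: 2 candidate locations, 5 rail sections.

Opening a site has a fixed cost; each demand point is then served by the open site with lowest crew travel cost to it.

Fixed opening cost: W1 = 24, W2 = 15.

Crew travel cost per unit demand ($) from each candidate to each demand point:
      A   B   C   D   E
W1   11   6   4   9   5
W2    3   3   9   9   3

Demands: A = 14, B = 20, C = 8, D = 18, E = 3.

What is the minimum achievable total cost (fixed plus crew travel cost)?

344

Open {W1, W2}: assign each demand point to its cheapest open site.
  A→W2 14×3=42, B→W2 20×3=60, C→W1 8×4=32, D→W1 18×9=162, E→W2 3×3=9
  crew travel cost 305, fixed 39 → total 344.
Compare {W2}: crew travel cost 345 + fixed 15 = 360.
Compare {W1}: crew travel cost 483 + fixed 24 = 507.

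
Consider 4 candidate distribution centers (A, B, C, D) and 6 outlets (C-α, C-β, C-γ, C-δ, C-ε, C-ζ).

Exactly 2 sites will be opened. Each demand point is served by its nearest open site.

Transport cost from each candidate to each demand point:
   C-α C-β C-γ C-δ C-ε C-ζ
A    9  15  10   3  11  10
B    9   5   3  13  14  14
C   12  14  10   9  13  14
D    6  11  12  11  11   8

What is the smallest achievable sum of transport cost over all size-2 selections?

Open {A, B}.
  C-α→A 9, C-β→B 5, C-γ→B 3, C-δ→A 3, C-ε→A 11, C-ζ→A 10  ⇒ total 41.
Compare {B, D}: total 44.
Compare {A, D}: total 49.
No size-2 selection does better; minimum is 41.

41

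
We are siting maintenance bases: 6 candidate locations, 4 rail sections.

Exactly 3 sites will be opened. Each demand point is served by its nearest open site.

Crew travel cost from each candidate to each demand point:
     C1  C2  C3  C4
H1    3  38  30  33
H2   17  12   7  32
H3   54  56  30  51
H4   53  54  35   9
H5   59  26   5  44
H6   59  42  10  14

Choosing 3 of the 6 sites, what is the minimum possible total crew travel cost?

31

Open {H1, H2, H4}.
  C1→H1 3, C2→H2 12, C3→H2 7, C4→H4 9  ⇒ total 31.
Compare {H1, H2, H6}: total 36.
Compare {H1, H4, H5}: total 43.
No size-3 selection does better; minimum is 31.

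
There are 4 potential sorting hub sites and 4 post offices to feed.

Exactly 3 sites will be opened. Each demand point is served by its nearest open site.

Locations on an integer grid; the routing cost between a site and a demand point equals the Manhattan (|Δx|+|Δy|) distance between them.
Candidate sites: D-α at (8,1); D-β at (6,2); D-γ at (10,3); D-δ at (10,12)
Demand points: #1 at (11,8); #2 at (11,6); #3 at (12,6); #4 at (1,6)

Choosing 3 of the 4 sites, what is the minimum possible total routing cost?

23

Open {D-β, D-γ, D-δ}.
  #1→D-δ 5, #2→D-γ 4, #3→D-γ 5, #4→D-β 9  ⇒ total 23.
Compare {D-α, D-β, D-γ}: total 24.
Compare {D-α, D-γ, D-δ}: total 26.
No size-3 selection does better; minimum is 23.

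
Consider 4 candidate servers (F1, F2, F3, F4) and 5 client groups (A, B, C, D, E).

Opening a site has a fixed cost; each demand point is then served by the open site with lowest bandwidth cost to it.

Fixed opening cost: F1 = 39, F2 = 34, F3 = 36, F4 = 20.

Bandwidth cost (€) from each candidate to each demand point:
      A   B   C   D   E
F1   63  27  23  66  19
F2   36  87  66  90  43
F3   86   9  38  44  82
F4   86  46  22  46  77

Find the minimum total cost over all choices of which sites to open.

233

Open {F1, F3}: assign each demand point to its cheapest open site.
  A→F1 63, B→F3 9, C→F1 23, D→F3 44, E→F1 19
  bandwidth cost 158, fixed 75 → total 233.
Compare {F1, F4}: bandwidth cost 177 + fixed 59 = 236.
Compare {F1}: bandwidth cost 198 + fixed 39 = 237.
Compare {F2, F3}: bandwidth cost 170 + fixed 70 = 240.
All other subsets cost ≥ 236. Minimum total cost: 233.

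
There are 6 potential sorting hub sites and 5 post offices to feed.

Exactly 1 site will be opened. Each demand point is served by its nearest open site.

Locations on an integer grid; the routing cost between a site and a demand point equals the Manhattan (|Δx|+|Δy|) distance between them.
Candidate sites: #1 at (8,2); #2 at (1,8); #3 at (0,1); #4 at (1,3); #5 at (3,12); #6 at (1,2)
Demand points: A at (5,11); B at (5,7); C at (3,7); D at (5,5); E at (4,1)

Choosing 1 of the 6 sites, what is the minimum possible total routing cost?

32

Open {#2}.
  A→#2 7, B→#2 5, C→#2 3, D→#2 7, E→#2 10  ⇒ total 32.
Compare {#5}: total 36.
Compare {#4}: total 37.
No size-1 selection does better; minimum is 32.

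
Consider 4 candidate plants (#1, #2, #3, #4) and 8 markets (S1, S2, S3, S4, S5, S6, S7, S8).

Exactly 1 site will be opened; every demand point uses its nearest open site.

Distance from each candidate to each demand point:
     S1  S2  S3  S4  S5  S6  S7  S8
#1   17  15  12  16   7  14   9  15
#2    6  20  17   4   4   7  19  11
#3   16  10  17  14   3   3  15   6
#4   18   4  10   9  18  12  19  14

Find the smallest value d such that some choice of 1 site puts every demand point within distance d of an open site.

17

Open {#1}.
  Farthest demand point is S1 at distance 17 (to #1); all others are ≤ 17.
With {#3} the worst case is 17.
With {#4} the worst case is 19.
No size-1 selection achieves below 17.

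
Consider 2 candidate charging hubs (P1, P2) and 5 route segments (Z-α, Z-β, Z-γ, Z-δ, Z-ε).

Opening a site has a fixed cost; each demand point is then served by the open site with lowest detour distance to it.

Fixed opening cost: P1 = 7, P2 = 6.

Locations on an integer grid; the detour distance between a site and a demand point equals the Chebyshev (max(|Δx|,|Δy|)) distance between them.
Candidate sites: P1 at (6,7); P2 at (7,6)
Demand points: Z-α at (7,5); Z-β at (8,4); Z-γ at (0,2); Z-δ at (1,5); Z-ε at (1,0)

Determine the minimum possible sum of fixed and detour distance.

28

Open {P2}: assign each demand point to its cheapest open site.
  Z-α→P2 1, Z-β→P2 2, Z-γ→P2 7, Z-δ→P2 6, Z-ε→P2 6
  detour distance 22, fixed 6 → total 28.
Compare {P1}: detour distance 23 + fixed 7 = 30.
Compare {P1, P2}: detour distance 20 + fixed 13 = 33.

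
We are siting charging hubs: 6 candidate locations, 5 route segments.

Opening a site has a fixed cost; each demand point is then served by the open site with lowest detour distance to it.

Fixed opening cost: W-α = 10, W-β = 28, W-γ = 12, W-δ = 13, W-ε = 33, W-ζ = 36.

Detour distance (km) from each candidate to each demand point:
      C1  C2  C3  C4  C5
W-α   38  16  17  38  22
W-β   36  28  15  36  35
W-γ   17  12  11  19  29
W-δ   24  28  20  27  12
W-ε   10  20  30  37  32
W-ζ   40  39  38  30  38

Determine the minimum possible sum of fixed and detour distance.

Open {W-γ, W-δ}: assign each demand point to its cheapest open site.
  C1→W-γ 17, C2→W-γ 12, C3→W-γ 11, C4→W-γ 19, C5→W-δ 12
  detour distance 71, fixed 25 → total 96.
Compare {W-γ}: detour distance 88 + fixed 12 = 100.
Compare {W-α, W-γ}: detour distance 81 + fixed 22 = 103.
Compare {W-α, W-γ, W-δ}: detour distance 71 + fixed 35 = 106.
All other subsets cost ≥ 100. Minimum total cost: 96.

96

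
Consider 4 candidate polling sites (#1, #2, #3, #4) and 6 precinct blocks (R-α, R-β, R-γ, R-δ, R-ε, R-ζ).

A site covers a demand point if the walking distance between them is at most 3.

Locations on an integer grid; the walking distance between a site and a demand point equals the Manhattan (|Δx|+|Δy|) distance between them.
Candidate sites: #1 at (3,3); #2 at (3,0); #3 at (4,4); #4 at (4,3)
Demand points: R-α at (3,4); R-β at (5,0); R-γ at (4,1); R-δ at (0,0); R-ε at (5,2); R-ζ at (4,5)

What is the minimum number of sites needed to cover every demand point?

2

Coverage sets (demand points within 3 of each site):
  #1: {R-α, R-γ, R-ε, R-ζ}
  #2: {R-β, R-γ, R-δ}
  #3: {R-α, R-γ, R-ε, R-ζ}
  #4: {R-α, R-γ, R-ε, R-ζ}
No single site covers all 6 demand points.
But {#1, #2} covers everything, so the minimum is 2.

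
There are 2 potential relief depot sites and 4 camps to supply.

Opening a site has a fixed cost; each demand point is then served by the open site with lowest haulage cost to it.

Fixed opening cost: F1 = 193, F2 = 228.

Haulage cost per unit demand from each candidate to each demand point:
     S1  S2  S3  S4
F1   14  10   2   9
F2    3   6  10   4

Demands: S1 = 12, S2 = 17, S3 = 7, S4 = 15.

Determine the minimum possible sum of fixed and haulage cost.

Open {F2}: assign each demand point to its cheapest open site.
  S1→F2 12×3=36, S2→F2 17×6=102, S3→F2 7×10=70, S4→F2 15×4=60
  haulage cost 268, fixed 228 → total 496.
Compare {F1, F2}: haulage cost 212 + fixed 421 = 633.
Compare {F1}: haulage cost 487 + fixed 193 = 680.

496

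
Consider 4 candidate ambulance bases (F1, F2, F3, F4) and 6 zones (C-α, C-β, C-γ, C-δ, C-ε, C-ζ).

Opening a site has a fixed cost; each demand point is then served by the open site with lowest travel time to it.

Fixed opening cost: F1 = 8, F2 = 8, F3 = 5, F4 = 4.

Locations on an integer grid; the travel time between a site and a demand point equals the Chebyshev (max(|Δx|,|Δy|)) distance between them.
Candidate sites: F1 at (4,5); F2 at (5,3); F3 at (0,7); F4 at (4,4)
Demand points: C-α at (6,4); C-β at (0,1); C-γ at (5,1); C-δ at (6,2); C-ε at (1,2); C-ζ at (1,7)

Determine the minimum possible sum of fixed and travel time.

21

Open {F4}: assign each demand point to its cheapest open site.
  C-α→F4 2, C-β→F4 4, C-γ→F4 3, C-δ→F4 2, C-ε→F4 3, C-ζ→F4 3
  travel time 17, fixed 4 → total 21.
Compare {F3, F4}: travel time 15 + fixed 9 = 24.
Compare {F2}: travel time 17 + fixed 8 = 25.
Compare {F2, F4}: travel time 14 + fixed 12 = 26.
All other subsets cost ≥ 24. Minimum total cost: 21.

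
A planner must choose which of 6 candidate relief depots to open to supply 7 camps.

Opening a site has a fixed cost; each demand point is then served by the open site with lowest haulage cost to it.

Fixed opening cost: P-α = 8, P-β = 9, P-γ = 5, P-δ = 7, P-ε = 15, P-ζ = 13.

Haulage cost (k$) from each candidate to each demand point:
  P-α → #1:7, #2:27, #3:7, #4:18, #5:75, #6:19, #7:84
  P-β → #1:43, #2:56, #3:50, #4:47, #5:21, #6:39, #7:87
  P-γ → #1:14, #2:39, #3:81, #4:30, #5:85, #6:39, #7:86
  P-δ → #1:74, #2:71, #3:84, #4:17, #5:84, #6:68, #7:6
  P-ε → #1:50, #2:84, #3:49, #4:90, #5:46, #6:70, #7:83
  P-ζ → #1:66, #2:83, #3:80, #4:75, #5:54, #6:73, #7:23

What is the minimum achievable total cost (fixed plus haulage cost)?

128

Open {P-α, P-β, P-δ}: assign each demand point to its cheapest open site.
  #1→P-α 7, #2→P-α 27, #3→P-α 7, #4→P-δ 17, #5→P-β 21, #6→P-α 19, #7→P-δ 6
  haulage cost 104, fixed 24 → total 128.
Compare {P-α, P-β, P-γ, P-δ}: haulage cost 104 + fixed 29 = 133.
Compare {P-α, P-β, P-δ, P-ζ}: haulage cost 104 + fixed 37 = 141.
Compare {P-α, P-β, P-δ, P-ε}: haulage cost 104 + fixed 39 = 143.
All other subsets cost ≥ 133. Minimum total cost: 128.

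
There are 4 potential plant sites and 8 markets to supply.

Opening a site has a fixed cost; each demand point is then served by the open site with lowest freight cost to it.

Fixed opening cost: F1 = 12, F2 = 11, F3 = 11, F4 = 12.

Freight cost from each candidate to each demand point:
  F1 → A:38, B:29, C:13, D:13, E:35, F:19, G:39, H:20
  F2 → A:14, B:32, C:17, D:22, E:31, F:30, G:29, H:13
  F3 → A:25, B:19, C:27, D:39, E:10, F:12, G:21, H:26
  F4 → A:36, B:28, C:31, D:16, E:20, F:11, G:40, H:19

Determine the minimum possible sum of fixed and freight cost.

Open {F1, F2, F3}: assign each demand point to its cheapest open site.
  A→F2 14, B→F3 19, C→F1 13, D→F1 13, E→F3 10, F→F3 12, G→F3 21, H→F2 13
  freight cost 115, fixed 34 → total 149.
Compare {F2, F3}: freight cost 128 + fixed 22 = 150.
Compare {F2, F3, F4}: freight cost 121 + fixed 34 = 155.
Compare {F1, F3}: freight cost 133 + fixed 23 = 156.
All other subsets cost ≥ 150. Minimum total cost: 149.

149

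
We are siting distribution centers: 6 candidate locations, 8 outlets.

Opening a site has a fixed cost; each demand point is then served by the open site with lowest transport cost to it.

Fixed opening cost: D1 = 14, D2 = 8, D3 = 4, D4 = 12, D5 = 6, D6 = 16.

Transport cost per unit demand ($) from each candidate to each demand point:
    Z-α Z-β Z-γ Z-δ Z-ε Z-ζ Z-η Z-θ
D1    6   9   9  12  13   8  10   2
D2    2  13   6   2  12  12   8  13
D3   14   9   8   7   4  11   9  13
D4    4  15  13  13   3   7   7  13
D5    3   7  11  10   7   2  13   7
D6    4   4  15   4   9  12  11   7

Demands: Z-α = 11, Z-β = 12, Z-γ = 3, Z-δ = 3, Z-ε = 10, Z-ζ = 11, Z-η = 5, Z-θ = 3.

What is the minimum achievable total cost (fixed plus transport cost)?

243

Open {D1, D2, D4, D5, D6}: assign each demand point to its cheapest open site.
  Z-α→D2 11×2=22, Z-β→D6 12×4=48, Z-γ→D2 3×6=18, Z-δ→D2 3×2=6, Z-ε→D4 10×3=30, Z-ζ→D5 11×2=22, Z-η→D4 5×7=35, Z-θ→D1 3×2=6
  transport cost 187, fixed 56 → total 243.
Compare {D2, D4, D5, D6}: transport cost 202 + fixed 42 = 244.
Compare {D1, D2, D3, D4, D5, D6}: transport cost 187 + fixed 60 = 247.
Compare {D2, D3, D4, D5, D6}: transport cost 202 + fixed 46 = 248.
All other subsets cost ≥ 244. Minimum total cost: 243.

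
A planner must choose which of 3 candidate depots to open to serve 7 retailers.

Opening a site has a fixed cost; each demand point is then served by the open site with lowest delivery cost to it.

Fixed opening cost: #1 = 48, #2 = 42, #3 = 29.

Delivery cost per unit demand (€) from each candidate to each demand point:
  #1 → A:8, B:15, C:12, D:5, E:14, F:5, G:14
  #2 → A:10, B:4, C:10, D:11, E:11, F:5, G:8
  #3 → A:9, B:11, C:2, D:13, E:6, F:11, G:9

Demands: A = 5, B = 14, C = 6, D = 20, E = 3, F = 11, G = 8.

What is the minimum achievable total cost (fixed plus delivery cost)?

464

Open {#1, #2, #3}: assign each demand point to its cheapest open site.
  A→#1 5×8=40, B→#2 14×4=56, C→#3 6×2=12, D→#1 20×5=100, E→#3 3×6=18, F→#1 11×5=55, G→#2 8×8=64
  delivery cost 345, fixed 119 → total 464.
Compare {#1, #2}: delivery cost 408 + fixed 90 = 498.
Compare {#1, #3}: delivery cost 451 + fixed 77 = 528.
Compare {#2, #3}: delivery cost 470 + fixed 71 = 541.
All other subsets cost ≥ 498. Minimum total cost: 464.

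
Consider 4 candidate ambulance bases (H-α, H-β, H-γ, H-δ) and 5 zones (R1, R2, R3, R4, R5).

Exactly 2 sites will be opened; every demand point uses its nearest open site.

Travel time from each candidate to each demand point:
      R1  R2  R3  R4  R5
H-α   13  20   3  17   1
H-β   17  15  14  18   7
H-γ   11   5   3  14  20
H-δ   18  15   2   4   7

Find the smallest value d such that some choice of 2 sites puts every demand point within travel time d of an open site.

Open {H-γ, H-δ}.
  Farthest demand point is R1 at travel time 11 (to H-γ); all others are ≤ 11.
With {H-α, H-γ} the worst case is 14.
With {H-β, H-γ} the worst case is 14.
No size-2 selection achieves below 11.

11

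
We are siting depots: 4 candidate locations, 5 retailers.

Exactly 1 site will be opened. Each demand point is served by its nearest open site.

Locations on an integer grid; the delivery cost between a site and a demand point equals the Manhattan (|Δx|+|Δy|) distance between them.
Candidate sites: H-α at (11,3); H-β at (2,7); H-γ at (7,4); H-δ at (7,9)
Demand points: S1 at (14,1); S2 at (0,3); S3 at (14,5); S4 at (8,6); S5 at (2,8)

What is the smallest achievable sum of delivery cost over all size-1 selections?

Open {H-γ}.
  S1→H-γ 10, S2→H-γ 8, S3→H-γ 8, S4→H-γ 3, S5→H-γ 9  ⇒ total 38.
Compare {H-α}: total 41.
Compare {H-β}: total 46.
No size-1 selection does better; minimum is 38.

38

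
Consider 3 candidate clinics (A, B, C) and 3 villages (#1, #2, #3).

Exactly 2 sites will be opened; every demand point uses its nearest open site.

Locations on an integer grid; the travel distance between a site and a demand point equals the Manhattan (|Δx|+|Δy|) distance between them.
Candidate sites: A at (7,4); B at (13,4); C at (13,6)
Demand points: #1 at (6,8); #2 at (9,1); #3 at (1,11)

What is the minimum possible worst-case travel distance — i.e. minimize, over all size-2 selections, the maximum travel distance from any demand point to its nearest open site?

13

Open {A, B}.
  Farthest demand point is #3 at travel distance 13 (to A); all others are ≤ 13.
With {A, C} the worst case is 13.
With {B, C} the worst case is 17.
No size-2 selection achieves below 13.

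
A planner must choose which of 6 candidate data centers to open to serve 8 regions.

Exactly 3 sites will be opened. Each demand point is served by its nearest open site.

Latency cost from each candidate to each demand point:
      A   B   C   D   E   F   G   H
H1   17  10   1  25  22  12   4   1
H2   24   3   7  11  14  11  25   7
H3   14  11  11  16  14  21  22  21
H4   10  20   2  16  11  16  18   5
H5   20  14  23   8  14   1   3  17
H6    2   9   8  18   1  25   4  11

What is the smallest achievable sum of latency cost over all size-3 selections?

Open {H1, H5, H6}.
  A→H6 2, B→H6 9, C→H1 1, D→H5 8, E→H6 1, F→H5 1, G→H5 3, H→H1 1  ⇒ total 26.
Compare {H4, H5, H6}: total 31.
Compare {H2, H5, H6}: total 32.
No size-3 selection does better; minimum is 26.

26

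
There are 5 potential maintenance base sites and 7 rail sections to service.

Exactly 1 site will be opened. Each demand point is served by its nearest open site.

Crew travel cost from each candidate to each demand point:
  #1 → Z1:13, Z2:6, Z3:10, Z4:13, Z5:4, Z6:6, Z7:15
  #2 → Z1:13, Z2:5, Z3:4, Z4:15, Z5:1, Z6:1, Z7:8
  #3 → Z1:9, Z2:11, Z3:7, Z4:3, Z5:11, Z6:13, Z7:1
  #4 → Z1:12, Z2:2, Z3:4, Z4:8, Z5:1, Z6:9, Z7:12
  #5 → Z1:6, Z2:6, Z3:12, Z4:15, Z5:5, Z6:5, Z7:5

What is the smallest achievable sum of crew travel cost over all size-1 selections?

47

Open {#2}.
  Z1→#2 13, Z2→#2 5, Z3→#2 4, Z4→#2 15, Z5→#2 1, Z6→#2 1, Z7→#2 8  ⇒ total 47.
Compare {#4}: total 48.
Compare {#5}: total 54.
No size-1 selection does better; minimum is 47.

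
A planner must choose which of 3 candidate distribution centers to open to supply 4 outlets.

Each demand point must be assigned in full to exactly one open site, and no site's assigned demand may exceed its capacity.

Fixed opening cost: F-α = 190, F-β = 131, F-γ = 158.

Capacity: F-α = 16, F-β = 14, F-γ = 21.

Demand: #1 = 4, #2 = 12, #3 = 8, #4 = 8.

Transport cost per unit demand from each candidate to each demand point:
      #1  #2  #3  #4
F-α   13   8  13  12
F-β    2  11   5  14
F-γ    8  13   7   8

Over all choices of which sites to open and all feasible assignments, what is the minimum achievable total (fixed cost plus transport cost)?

Open {F-β, F-γ}; cheapest assignment that respects the capacities:
  F-β (cap 14, load 12): #1, #3 — cost 4×2 + 8×5 = 48
  F-γ (cap 21, load 20): #2, #4 — cost 12×13 + 8×8 = 220
  Shipping 268, fixed 289 → total 557.
  Any other capacity-feasible assignment to {F-β, F-γ} ships for at least 268.
Compare {F-α, F-γ}: its best feasible assignment gives total 596.
Compare {F-α, F-β, F-γ}: its best feasible assignment gives total 687.
Every other set of open sites that can feasibly serve all demand totals ≥ 596 even under its best assignment. Minimum: 557.

557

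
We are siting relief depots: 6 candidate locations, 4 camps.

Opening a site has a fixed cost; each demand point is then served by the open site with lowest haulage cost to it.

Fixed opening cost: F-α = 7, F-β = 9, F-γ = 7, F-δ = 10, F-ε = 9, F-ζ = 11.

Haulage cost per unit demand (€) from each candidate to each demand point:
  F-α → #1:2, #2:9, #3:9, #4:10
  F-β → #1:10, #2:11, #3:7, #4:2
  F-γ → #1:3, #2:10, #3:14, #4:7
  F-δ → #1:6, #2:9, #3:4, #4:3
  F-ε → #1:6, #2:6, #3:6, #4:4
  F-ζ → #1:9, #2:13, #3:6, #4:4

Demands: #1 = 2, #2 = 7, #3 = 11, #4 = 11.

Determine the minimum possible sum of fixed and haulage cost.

Open {F-α, F-β, F-δ, F-ε}: assign each demand point to its cheapest open site.
  #1→F-α 2×2=4, #2→F-ε 7×6=42, #3→F-δ 11×4=44, #4→F-β 11×2=22
  haulage cost 112, fixed 35 → total 147.
Compare {F-β, F-δ, F-ε}: haulage cost 120 + fixed 28 = 148.
Compare {F-α, F-δ, F-ε}: haulage cost 123 + fixed 26 = 149.
Compare {F-β, F-γ, F-δ, F-ε}: haulage cost 114 + fixed 35 = 149.
All other subsets cost ≥ 148. Minimum total cost: 147.

147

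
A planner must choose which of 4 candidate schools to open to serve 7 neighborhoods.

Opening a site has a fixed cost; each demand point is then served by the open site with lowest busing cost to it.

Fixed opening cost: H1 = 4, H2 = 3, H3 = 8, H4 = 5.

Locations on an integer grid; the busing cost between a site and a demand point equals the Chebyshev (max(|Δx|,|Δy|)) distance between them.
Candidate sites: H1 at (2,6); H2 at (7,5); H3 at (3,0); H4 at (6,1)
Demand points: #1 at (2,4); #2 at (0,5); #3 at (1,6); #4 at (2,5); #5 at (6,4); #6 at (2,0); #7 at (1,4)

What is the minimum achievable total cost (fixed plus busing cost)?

Open {H1, H2}: assign each demand point to its cheapest open site.
  #1→H1 2, #2→H1 2, #3→H1 1, #4→H1 1, #5→H2 1, #6→H2 5, #7→H1 2
  busing cost 14, fixed 7 → total 21.
Compare {H1}: busing cost 18 + fixed 4 = 22.
Compare {H1, H4}: busing cost 15 + fixed 9 = 24.
Compare {H1, H3}: busing cost 13 + fixed 12 = 25.
All other subsets cost ≥ 22. Minimum total cost: 21.

21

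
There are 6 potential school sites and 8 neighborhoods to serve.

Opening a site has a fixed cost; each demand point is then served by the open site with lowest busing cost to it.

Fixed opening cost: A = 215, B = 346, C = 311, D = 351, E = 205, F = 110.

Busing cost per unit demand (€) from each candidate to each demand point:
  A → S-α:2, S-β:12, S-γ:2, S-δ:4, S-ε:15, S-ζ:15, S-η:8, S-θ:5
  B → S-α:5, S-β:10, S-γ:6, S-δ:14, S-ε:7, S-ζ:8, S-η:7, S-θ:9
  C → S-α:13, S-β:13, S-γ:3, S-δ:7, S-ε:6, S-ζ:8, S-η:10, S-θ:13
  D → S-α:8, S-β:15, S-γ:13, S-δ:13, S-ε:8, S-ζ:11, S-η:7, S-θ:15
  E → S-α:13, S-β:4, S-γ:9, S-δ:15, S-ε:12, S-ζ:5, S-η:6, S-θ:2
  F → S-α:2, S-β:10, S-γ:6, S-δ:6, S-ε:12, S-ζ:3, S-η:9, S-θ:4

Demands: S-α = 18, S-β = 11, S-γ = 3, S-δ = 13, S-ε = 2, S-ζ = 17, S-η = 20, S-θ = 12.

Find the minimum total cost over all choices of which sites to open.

655

Open {F}: assign each demand point to its cheapest open site.
  S-α→F 18×2=36, S-β→F 11×10=110, S-γ→F 3×6=18, S-δ→F 13×6=78, S-ε→F 2×12=24, S-ζ→F 17×3=51, S-η→F 20×9=180, S-θ→F 12×4=48
  busing cost 545, fixed 110 → total 655.
Compare {E, F}: busing cost 395 + fixed 315 = 710.
Compare {A, E}: busing cost 391 + fixed 420 = 811.
Compare {A, F}: busing cost 487 + fixed 325 = 812.
All other subsets cost ≥ 710. Minimum total cost: 655.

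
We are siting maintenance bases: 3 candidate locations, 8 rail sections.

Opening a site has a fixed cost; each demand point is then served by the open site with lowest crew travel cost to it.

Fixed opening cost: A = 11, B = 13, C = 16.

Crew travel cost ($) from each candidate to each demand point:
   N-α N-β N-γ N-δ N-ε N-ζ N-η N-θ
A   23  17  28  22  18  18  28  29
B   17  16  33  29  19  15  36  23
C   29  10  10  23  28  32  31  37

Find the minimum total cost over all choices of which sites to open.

177

Open {B, C}: assign each demand point to its cheapest open site.
  N-α→B 17, N-β→C 10, N-γ→C 10, N-δ→C 23, N-ε→B 19, N-ζ→B 15, N-η→C 31, N-θ→B 23
  crew travel cost 148, fixed 29 → total 177.
Compare {A, B, C}: crew travel cost 143 + fixed 40 = 183.
Compare {A, C}: crew travel cost 158 + fixed 27 = 185.
Compare {A, B}: crew travel cost 167 + fixed 24 = 191.
All other subsets cost ≥ 183. Minimum total cost: 177.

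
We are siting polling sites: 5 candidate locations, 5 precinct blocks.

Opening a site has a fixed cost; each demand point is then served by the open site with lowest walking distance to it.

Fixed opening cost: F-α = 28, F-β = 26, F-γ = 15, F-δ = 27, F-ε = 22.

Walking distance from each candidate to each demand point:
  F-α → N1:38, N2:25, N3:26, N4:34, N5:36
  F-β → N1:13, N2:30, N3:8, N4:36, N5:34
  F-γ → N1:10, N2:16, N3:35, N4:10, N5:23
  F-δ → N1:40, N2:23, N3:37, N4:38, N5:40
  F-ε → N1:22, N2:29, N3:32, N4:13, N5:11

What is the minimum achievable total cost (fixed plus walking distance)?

Open {F-β, F-γ}: assign each demand point to its cheapest open site.
  N1→F-γ 10, N2→F-γ 16, N3→F-β 8, N4→F-γ 10, N5→F-γ 23
  walking distance 67, fixed 41 → total 108.
Compare {F-γ}: walking distance 94 + fixed 15 = 109.
Compare {F-γ, F-ε}: walking distance 79 + fixed 37 = 116.
Compare {F-β, F-γ, F-ε}: walking distance 55 + fixed 63 = 118.
All other subsets cost ≥ 109. Minimum total cost: 108.

108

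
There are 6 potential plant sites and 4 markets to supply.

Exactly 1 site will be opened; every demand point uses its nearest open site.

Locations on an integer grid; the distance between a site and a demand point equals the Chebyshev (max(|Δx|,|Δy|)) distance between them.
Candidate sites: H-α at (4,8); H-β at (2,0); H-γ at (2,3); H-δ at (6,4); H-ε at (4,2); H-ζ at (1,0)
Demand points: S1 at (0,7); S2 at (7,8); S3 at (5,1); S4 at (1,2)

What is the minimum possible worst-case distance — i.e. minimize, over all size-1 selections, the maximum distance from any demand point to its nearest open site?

5

Open {H-γ}.
  Farthest demand point is S2 at distance 5 (to H-γ); all others are ≤ 5.
With {H-δ} the worst case is 6.
With {H-ε} the worst case is 6.
No size-1 selection achieves below 5.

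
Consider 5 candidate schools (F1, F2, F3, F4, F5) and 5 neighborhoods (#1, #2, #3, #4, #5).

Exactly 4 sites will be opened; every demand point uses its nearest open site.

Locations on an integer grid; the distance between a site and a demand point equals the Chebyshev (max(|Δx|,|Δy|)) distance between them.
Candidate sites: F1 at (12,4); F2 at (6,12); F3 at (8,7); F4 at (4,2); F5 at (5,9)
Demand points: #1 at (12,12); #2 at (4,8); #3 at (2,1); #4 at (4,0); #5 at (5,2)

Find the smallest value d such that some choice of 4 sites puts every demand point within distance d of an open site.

Open {F1, F2, F3, F4}.
  Farthest demand point is #1 at distance 5 (to F3); all others are ≤ 5.
With {F1, F3, F4, F5} the worst case is 5.
With {F2, F3, F4, F5} the worst case is 5.
No size-4 selection achieves below 5.

5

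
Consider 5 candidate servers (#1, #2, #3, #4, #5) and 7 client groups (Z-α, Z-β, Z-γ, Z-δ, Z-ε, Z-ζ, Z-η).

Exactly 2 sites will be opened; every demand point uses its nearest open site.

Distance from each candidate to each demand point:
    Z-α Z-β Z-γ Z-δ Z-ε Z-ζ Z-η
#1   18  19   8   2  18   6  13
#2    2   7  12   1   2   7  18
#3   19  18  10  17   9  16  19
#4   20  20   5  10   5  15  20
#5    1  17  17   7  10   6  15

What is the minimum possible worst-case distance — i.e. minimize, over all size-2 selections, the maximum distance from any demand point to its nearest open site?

13

Open {#1, #2}.
  Farthest demand point is Z-η at distance 13 (to #1); all others are ≤ 13.
With {#2, #5} the worst case is 15.
With {#1, #5} the worst case is 17.
No size-2 selection achieves below 13.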